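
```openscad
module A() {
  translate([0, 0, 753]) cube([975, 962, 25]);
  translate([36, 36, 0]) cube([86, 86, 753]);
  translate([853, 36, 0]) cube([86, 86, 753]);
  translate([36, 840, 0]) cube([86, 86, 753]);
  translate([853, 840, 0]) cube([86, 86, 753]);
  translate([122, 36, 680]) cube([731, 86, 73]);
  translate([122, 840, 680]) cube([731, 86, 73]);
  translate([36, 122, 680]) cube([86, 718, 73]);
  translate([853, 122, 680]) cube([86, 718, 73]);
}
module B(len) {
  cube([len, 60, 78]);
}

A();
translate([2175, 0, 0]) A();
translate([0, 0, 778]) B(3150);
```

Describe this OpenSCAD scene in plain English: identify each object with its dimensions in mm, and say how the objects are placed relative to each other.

A is a table: top 975 mm (x) × 962 mm (y), 25 mm thick, upper face at z = 778 mm, on four 86×86 mm square legs, each inset 36 mm from the nearest pair of top edges, running from z = 0 to the bottom of the top. Four apron rails, 86 mm thick and 73 mm tall, run between adjacent legs with their top edges flush with the underside of the top and their outer faces flush with the legs' outer faces.

B is a rectangular beam 3150 mm long (x), 60 mm deep (y), 78 mm thick (z).

The beam spans the tops of two tables placed 1200 mm apart, resting at z = 778 mm.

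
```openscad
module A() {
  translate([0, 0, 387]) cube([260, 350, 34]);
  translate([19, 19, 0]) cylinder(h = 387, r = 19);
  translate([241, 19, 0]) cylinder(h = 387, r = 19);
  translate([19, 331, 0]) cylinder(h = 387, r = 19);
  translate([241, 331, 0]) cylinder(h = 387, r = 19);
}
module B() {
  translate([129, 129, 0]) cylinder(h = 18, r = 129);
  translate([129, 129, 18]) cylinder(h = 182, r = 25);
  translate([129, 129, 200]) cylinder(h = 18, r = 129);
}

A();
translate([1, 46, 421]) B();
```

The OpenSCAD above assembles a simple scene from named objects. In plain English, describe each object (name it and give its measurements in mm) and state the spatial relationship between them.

A is a four-legged stool. The seat is a 260×350×34 mm slab whose top surface is at z = 421 mm; four round legs, each 38 mm in diameter, run from the floor (z = 0) to the underside of the seat, each leg's axis is inset half a diameter from the nearest pair of seat edges (so the leg's bounding box is flush with the corner).

B is a spool: two coaxial disc flanges of radius 129 mm and thickness 18 mm, joined by a core cylinder of radius 25 mm and height 182 mm. The lower flange rests on z = 0 and the three cylinders share a vertical axis.

The spool is on top of the stool, centred.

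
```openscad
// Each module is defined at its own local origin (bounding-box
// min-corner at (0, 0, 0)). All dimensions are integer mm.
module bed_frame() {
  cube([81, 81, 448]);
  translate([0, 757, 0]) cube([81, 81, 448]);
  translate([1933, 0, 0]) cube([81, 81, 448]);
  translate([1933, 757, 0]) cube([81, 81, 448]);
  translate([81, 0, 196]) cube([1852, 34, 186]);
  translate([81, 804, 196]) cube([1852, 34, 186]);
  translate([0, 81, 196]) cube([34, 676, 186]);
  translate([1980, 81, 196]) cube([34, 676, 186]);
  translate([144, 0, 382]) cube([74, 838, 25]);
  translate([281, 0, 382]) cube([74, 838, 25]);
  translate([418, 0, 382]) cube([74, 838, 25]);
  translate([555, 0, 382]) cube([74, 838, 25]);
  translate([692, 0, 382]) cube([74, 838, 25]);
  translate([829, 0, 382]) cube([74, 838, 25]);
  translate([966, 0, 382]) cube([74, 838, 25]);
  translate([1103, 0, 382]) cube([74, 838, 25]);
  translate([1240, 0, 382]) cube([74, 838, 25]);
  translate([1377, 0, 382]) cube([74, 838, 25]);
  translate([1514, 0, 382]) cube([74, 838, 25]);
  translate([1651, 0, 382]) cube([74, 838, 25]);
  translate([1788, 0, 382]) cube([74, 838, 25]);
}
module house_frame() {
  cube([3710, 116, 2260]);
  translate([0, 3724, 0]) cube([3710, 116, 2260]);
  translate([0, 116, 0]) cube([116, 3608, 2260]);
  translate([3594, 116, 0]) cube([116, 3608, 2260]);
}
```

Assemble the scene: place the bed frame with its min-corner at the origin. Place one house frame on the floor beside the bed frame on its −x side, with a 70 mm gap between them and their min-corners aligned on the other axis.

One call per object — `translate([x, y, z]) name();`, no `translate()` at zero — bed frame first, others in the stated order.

bed_frame();
translate([-3780, 0, 0]) house_frame();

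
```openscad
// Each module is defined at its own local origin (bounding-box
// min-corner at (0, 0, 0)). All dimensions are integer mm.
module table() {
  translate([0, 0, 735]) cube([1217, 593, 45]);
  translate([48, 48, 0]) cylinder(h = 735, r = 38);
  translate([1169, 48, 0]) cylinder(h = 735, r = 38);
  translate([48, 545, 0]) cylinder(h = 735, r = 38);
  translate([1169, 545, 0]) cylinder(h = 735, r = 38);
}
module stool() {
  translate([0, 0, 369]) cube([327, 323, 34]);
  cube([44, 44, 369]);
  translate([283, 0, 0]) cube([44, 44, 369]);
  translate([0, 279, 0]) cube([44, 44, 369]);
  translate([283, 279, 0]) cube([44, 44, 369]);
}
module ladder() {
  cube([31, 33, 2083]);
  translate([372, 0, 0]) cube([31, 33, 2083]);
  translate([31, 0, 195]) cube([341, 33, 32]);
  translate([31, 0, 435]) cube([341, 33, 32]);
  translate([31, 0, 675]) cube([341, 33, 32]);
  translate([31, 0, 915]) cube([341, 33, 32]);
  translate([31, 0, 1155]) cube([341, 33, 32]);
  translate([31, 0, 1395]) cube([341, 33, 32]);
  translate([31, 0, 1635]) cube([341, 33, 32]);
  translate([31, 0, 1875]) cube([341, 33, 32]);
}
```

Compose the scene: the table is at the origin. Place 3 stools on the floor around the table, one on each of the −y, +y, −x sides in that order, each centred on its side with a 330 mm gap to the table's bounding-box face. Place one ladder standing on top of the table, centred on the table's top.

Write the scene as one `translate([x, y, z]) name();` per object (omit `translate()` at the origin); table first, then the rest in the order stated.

table();
translate([445, -653, 0]) stool();
translate([445, 923, 0]) stool();
translate([-657, 135, 0]) stool();
translate([407, 280, 780]) ladder();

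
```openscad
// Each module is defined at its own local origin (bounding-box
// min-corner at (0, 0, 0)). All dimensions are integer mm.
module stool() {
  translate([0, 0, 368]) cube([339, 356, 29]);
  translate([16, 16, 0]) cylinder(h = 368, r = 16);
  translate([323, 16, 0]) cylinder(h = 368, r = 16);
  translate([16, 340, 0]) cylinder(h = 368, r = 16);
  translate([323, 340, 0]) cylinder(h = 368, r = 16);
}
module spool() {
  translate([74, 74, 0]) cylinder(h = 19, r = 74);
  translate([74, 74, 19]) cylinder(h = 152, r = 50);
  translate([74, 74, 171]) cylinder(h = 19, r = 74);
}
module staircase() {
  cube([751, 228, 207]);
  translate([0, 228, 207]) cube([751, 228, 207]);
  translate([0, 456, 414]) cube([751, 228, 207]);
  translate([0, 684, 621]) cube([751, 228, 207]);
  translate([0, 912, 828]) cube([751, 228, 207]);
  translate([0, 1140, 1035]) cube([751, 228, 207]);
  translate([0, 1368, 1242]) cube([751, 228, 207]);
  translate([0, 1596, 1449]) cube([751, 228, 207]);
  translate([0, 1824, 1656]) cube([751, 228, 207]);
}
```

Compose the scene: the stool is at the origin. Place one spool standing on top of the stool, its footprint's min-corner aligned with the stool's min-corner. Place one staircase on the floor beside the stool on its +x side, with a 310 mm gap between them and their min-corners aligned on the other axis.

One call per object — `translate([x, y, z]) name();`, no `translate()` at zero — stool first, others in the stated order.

stool();
translate([0, 0, 397]) spool();
translate([649, 0, 0]) staircase();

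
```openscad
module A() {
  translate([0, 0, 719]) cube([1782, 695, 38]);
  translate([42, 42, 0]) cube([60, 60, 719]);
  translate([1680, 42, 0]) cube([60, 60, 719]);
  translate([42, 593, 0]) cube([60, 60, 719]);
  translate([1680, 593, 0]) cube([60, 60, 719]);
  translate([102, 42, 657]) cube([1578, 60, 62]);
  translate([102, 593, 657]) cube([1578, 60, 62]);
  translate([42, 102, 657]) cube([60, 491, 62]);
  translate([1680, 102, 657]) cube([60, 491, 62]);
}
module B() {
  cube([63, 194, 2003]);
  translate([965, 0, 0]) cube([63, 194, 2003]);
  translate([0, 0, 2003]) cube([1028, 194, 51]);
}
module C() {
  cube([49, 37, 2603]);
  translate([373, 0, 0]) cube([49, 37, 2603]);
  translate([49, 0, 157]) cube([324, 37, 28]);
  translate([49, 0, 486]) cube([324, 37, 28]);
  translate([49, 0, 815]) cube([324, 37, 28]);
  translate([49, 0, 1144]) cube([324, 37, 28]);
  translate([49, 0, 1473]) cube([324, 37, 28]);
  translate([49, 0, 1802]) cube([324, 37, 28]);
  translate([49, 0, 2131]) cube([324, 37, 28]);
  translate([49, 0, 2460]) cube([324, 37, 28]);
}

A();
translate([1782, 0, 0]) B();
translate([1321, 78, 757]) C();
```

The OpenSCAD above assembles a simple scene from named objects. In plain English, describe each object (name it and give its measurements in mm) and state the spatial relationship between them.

A is a table with a 1782×695 mm rectangular top, 38 mm thick, top surface at z = 757 mm, supported by four 60×60 mm square legs, each inset 42 mm from the nearest pair of top edges, running from the floor. Four apron rails, 60 mm thick and 62 mm tall, run between adjacent legs with their top edges flush with the underside of the top and their outer faces flush with the legs' outer faces.

B is a door frame. The clear opening is 902 mm wide and 2003 mm high. Two 63 mm wide jambs, 194 mm deep, stand either side of the opening from the floor to the top of the opening. A 51 mm thick head sits across the top of both jambs, spanning the full outside width of the frame.

C is a wooden ladder with two side rails of 49×37 mm section and 2603 mm height, set 422 mm apart overall. Between them run 8 rectangular rungs (37 mm deep, 28 mm thick), front faces flush with the rails' −y face. The bottom of the first rung is 157 mm above the floor and each subsequent rung is 329 mm higher than the one below.

The door frame is against the table's +x side, with their −y faces flush. The ladder is on top of the table.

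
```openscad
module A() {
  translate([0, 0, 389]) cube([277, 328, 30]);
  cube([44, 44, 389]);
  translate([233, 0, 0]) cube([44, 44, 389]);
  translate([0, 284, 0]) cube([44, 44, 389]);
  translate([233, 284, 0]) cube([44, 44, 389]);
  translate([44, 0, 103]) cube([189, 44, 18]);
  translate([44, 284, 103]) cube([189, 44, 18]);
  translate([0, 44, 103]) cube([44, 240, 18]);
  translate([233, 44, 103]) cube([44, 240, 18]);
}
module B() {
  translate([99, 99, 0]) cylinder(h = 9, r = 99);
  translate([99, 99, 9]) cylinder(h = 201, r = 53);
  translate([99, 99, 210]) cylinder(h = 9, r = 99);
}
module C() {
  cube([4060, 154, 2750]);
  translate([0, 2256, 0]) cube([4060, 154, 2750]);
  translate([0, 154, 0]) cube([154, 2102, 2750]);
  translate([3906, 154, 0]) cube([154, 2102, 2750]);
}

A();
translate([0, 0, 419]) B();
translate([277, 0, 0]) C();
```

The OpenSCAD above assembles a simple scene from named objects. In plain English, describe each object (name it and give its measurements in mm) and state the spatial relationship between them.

A is a four-legged stool. The seat is a 277×328×30 mm slab whose top surface is at z = 419 mm; four square legs, each 44×44 mm in cross-section, run from the floor (z = 0) to the underside of the seat, each flush with a corner of the seat. Four stretchers, 44 mm wide and 18 mm tall, connect adjacent legs with their undersides at z = 103 mm, each running between the inner faces of the legs it joins and aligned with the legs' outer faces on the other axis.

B is a spool: two coaxial disc flanges of radius 99 mm and thickness 9 mm, joined by a core cylinder of radius 53 mm and height 201 mm. The lower flange rests on z = 0 and the three cylinders share a vertical axis.

C is a box-shaped house frame (walls only): outside footprint 4060×2410 mm, wall height 2750 mm, wall thickness 154 mm. The two y-facing walls run the full x-width; the two x-facing walls fit between the inner faces of the y-facing walls.

The spool is on top of the stool. The house frame is against the stool's +x side, with their −y faces flush.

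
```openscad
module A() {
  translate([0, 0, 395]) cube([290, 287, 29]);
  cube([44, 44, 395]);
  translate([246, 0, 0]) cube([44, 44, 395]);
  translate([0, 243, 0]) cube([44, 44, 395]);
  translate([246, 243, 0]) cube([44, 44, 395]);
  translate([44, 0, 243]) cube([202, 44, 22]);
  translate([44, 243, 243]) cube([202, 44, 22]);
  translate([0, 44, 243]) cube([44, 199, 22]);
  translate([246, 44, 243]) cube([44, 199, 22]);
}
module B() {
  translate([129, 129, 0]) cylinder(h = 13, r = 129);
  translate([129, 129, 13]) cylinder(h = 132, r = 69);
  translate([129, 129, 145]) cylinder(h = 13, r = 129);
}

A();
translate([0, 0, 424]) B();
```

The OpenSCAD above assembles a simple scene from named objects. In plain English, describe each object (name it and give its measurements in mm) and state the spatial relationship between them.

A is a four-legged stool. The seat is a 290×287×29 mm slab whose top surface is at z = 424 mm; four square legs, each 44×44 mm in cross-section, run from the floor (z = 0) to the underside of the seat, each flush with a corner of the seat. Four stretchers, 44 mm wide and 22 mm tall, connect adjacent legs with their undersides at z = 243 mm, each running between the inner faces of the legs it joins and aligned with the legs' outer faces on the other axis.

B is a spool: two coaxial disc flanges of radius 129 mm and thickness 13 mm, joined by a core cylinder of radius 69 mm and height 132 mm. The lower flange rests on z = 0 and the three cylinders share a vertical axis.

The spool is on top of the stool.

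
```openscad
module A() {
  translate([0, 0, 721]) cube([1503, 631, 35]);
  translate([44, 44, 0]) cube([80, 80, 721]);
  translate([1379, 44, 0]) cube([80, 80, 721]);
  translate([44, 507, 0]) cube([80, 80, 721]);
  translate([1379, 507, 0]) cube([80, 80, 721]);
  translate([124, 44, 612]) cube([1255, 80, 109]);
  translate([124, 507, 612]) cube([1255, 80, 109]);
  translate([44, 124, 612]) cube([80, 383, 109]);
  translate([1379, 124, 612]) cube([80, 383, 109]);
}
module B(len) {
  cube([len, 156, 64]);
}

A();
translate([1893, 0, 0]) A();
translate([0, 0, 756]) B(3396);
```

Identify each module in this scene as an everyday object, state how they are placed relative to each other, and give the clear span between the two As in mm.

Second table starts at x = 1893; first ends at x = 1503; clear span = 1893 − 1503 = 390 mm.

A is a table. B is a beam. A beam spans the tops of two tables. The clear span between the two tables is 390 mm.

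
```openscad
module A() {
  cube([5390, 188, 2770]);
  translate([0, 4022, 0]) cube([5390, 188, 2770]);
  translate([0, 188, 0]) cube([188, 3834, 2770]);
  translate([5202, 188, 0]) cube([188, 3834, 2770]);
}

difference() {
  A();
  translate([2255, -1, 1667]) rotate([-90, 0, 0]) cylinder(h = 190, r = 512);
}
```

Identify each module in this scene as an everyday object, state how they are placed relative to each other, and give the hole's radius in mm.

A is a house frame. The house frame has a circular hole through its front wall. The hole's radius is 512 mm.

The subtracted cylinder has r = 512 mm.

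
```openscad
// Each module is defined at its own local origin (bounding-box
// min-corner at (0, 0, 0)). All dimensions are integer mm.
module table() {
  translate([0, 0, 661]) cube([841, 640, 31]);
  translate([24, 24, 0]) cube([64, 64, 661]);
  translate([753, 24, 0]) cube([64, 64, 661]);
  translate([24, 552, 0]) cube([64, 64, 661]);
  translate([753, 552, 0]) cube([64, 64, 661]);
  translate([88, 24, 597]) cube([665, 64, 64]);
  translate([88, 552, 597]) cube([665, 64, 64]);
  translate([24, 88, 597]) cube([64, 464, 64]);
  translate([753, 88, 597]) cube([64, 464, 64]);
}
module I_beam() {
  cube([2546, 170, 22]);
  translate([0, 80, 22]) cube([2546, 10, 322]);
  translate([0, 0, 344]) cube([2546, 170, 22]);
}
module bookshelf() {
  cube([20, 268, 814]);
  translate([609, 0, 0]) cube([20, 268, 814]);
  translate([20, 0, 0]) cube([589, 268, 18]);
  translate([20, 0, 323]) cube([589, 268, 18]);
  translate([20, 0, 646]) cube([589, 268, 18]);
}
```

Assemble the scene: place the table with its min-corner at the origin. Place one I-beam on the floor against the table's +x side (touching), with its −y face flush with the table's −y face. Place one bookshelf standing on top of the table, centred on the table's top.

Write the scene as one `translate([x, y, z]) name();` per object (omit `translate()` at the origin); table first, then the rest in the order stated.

table();
translate([841, 0, 0]) I_beam();
translate([106, 186, 692]) bookshelf();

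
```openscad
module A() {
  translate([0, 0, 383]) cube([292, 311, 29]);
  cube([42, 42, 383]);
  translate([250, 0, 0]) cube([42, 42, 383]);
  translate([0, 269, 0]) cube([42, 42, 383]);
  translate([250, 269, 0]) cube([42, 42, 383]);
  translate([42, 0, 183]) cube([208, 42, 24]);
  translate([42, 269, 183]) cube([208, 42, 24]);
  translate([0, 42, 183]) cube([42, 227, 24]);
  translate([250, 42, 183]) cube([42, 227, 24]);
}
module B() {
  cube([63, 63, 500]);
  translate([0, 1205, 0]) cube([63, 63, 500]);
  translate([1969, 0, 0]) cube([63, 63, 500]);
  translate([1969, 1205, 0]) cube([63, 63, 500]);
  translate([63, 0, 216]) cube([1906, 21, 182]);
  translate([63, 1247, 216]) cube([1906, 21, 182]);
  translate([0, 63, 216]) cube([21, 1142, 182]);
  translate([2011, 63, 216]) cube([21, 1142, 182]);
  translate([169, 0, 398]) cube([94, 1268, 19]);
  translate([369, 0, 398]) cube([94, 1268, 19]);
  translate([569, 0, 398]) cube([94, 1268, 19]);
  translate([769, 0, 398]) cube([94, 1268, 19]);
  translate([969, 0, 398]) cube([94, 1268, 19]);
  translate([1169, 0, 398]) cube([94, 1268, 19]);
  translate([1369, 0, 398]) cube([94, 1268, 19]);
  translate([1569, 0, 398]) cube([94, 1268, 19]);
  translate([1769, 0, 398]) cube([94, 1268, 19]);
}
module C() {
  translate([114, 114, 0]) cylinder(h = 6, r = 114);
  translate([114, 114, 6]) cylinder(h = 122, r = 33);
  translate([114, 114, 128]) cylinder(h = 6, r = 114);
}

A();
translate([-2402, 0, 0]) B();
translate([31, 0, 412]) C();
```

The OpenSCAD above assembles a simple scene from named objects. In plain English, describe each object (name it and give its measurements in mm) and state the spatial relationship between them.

A is a four-legged stool. The seat is a 292×311×29 mm slab whose top surface is at z = 412 mm; four square legs, each 42×42 mm in cross-section, run from the floor (z = 0) to the underside of the seat, each flush with a corner of the seat. Four stretchers, 42 mm wide and 24 mm tall, connect adjacent legs with their undersides at z = 183 mm, each running between the inner faces of the legs it joins and aligned with the legs' outer faces on the other axis.

B is a bed frame 2032 mm long (x) by 1268 mm wide (y). Four 63×63 mm corner posts, 500 mm tall, at the corners of the footprint. Four rails of 21 mm thickness and 182 mm height run between adjacent posts with their undersides at z = 216 mm, their outer faces flush with the outside of the frame (the two x-running rails run between the posts' inner faces; the two y-running rails run between the posts' inner faces). 9 slats, each 94 mm wide (x) and 19 mm thick, lie across the top of the two x-running rails, running the full 1268 mm width of the frame in y; the slats are evenly spaced along x between the inner faces of the end posts with equal gaps (rounded down to the nearest mm) at the −x end and between each pair — any rounding remainder accumulates at the +x end.

C is a spool: two coaxial disc flanges of radius 114 mm and thickness 6 mm, joined by a core cylinder of radius 33 mm and height 122 mm. The lower flange rests on z = 0 and the three cylinders share a vertical axis.

The bed frame is on the floor beside the stool on its −x side. The spool is on top of the stool.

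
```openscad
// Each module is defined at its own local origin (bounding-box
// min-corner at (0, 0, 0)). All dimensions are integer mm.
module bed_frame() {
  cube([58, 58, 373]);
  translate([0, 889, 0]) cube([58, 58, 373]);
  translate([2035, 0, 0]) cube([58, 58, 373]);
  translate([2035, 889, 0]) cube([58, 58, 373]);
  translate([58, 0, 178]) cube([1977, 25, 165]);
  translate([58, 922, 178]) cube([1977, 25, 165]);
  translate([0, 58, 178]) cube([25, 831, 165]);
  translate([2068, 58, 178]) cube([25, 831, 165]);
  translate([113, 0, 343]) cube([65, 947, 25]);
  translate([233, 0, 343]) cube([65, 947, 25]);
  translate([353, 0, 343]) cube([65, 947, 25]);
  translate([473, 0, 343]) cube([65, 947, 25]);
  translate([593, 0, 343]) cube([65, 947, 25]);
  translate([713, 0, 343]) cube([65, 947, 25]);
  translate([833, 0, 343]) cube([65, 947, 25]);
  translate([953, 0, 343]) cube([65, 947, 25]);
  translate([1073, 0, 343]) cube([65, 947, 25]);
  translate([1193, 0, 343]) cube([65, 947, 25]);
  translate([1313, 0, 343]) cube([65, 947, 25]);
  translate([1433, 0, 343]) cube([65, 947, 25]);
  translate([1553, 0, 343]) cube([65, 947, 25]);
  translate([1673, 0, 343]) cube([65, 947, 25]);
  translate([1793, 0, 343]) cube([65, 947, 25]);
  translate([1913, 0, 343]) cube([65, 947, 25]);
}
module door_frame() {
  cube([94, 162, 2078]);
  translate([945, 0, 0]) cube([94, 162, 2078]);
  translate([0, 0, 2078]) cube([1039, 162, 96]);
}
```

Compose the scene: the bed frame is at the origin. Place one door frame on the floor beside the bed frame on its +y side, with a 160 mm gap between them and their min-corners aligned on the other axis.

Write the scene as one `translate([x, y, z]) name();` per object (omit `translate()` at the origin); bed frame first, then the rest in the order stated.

bed_frame();
translate([0, 1107, 0]) door_frame();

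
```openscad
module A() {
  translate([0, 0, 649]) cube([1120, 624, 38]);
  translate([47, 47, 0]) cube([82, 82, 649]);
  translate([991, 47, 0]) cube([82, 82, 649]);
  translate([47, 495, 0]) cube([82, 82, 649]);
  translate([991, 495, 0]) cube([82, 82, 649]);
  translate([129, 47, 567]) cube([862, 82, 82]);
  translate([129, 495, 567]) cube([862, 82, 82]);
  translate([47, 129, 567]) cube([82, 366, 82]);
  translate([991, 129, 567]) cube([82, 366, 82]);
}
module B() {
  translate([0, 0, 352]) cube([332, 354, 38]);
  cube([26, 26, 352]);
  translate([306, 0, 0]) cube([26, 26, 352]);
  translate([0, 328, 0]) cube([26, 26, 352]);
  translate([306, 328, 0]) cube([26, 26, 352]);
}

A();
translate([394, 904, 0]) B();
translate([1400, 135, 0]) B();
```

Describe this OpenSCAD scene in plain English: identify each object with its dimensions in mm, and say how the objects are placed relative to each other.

A is a table: top 1120 mm (x) × 624 mm (y), 38 mm thick, upper face at z = 687 mm, on four 82×82 mm square legs, each inset 47 mm from the nearest pair of top edges, running from z = 0 to the bottom of the top. Four apron rails, 82 mm thick and 82 mm tall, run between adjacent legs with their top edges flush with the underside of the top and their outer faces flush with the legs' outer faces.

B is a four-legged stool. The seat is a 332×354×38 mm slab whose top surface is at z = 390 mm; four square legs, each 26×26 mm in cross-section, run from the floor (z = 0) to the underside of the seat, each flush with a corner of the seat.

Two stools sit around the table at the +y, +x sides.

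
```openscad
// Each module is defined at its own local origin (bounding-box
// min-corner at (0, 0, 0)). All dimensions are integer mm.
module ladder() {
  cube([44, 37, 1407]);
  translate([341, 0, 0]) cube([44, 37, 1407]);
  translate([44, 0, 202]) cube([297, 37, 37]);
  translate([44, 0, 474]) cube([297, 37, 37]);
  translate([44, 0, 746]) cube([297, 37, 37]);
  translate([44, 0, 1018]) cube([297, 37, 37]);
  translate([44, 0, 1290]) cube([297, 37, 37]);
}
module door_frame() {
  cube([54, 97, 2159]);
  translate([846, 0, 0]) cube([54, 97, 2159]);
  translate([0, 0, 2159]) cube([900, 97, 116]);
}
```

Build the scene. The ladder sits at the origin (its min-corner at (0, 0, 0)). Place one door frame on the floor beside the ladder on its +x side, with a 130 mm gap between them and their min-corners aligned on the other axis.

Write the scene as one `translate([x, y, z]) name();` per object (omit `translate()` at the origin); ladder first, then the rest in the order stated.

ladder();
translate([515, 0, 0]) door_frame();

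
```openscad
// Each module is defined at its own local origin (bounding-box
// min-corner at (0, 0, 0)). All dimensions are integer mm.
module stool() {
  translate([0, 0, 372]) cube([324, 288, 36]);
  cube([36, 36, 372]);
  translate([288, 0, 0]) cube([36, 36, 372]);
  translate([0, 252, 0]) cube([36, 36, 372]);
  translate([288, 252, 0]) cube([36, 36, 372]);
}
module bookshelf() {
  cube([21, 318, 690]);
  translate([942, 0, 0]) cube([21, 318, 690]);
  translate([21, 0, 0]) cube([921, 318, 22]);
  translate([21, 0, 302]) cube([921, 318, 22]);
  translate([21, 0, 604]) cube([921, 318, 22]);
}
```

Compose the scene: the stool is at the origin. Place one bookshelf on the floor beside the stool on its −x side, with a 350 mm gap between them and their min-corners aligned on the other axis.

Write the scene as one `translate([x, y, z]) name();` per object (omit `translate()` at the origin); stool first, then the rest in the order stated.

stool();
translate([-1313, 0, 0]) bookshelf();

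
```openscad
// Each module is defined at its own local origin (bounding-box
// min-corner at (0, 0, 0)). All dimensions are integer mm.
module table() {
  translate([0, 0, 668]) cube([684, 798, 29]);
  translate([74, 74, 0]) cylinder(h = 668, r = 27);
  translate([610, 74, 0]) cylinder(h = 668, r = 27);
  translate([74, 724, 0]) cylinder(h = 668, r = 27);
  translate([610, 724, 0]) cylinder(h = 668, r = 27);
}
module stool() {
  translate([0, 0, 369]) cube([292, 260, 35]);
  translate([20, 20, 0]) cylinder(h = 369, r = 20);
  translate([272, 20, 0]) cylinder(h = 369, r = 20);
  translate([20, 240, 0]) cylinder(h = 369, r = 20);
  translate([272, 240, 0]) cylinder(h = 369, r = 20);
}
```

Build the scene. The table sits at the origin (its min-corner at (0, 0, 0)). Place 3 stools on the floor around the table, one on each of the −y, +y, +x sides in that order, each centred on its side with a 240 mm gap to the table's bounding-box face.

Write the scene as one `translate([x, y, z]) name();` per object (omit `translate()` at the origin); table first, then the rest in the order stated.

table();
translate([196, -500, 0]) stool();
translate([196, 1038, 0]) stool();
translate([924, 269, 0]) stool();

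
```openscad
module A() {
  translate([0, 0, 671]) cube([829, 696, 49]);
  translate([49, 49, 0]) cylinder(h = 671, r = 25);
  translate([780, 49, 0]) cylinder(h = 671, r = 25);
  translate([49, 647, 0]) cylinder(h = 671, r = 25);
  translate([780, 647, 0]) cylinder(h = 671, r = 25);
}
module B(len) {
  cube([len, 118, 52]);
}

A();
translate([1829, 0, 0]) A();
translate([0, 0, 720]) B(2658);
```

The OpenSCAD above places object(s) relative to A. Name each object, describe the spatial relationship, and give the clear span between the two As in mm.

A is a table. B is a beam. A beam spans the tops of two tables. The clear span between the two tables is 1000 mm.

Second table starts at x = 1829; first ends at x = 829; clear span = 1829 − 829 = 1000 mm.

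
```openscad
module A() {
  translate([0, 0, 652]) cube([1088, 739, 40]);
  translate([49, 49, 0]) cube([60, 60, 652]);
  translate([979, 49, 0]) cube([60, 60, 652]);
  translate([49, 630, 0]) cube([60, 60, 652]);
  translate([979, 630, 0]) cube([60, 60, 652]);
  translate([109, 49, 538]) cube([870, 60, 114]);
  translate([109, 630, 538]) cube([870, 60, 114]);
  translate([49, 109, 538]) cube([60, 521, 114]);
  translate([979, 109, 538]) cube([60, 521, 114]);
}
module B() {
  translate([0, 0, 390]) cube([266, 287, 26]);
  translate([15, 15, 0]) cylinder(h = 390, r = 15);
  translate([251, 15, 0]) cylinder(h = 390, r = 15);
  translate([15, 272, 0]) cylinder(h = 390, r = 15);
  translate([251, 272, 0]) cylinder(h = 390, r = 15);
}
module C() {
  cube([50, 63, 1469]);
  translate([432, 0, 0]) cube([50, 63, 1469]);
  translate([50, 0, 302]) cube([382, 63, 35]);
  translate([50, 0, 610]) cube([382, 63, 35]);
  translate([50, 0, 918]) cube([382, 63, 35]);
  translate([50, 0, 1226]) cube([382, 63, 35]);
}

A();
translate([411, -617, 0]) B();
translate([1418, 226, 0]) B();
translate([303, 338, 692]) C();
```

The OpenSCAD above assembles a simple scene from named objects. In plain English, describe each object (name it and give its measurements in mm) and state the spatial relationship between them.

A is a rectangular dining table. The top is 1088×739×40 mm with its upper surface at z = 692 mm. It stands on four 60×60 mm square legs, each inset 49 mm from the nearest pair of top edges, running from the floor to the underside of the top. Four apron rails, 60 mm thick and 114 mm tall, run between adjacent legs with their top edges flush with the underside of the top and their outer faces flush with the legs' outer faces.

B is a four-legged stool. The seat is 266×287 mm, 26 mm thick, top at z = 416 mm. It stands on four round legs, each 30 mm in diameter, from z = 0 to the seat underside, each leg's axis is inset half a diameter from the nearest pair of seat edges (so the leg's bounding box is flush with the corner).

C is a wooden ladder with two side rails of 50×63 mm section and 1469 mm height, set 482 mm apart overall. Between them run 4 rectangular rungs (63 mm deep, 35 mm thick), front faces flush with the rails' −y face. The bottom of the first rung is 302 mm above the floor and each subsequent rung is 308 mm higher than the one below.

Two stools sit around the table at the −y, +x sides. The ladder is on top of the table, centred.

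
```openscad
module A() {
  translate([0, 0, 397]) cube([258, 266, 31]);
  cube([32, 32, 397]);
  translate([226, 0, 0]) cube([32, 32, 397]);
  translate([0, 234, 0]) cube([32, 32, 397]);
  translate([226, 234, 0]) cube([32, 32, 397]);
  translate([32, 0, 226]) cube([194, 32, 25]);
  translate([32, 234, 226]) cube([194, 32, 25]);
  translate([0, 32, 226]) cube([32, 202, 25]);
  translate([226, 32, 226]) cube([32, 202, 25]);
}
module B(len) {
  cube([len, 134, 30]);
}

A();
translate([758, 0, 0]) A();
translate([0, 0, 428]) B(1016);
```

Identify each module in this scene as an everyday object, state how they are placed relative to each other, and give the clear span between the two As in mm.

Second stool starts at x = 758; first ends at x = 258; clear span = 758 − 258 = 500 mm.

A is a stool. B is a beam. A beam spans the tops of two stools. The clear span between the two stools is 500 mm.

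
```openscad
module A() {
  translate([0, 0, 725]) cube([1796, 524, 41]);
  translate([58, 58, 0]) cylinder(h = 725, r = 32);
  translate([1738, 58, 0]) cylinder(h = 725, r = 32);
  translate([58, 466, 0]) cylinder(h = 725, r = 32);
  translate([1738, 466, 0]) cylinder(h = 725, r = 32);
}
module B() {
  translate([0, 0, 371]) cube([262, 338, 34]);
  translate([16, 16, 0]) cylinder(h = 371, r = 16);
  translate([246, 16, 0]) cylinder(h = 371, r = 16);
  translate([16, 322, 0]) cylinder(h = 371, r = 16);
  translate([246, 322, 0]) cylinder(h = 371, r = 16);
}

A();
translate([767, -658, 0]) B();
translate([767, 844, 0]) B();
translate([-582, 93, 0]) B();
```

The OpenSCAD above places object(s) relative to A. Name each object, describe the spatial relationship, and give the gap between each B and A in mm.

A is a table. B is a stool. Three stools sit around the table at the −y, +y, −x sides. The gap between each stool and the table is 320 mm.

Each stool's nearest face is 320 mm from the table's bounding box.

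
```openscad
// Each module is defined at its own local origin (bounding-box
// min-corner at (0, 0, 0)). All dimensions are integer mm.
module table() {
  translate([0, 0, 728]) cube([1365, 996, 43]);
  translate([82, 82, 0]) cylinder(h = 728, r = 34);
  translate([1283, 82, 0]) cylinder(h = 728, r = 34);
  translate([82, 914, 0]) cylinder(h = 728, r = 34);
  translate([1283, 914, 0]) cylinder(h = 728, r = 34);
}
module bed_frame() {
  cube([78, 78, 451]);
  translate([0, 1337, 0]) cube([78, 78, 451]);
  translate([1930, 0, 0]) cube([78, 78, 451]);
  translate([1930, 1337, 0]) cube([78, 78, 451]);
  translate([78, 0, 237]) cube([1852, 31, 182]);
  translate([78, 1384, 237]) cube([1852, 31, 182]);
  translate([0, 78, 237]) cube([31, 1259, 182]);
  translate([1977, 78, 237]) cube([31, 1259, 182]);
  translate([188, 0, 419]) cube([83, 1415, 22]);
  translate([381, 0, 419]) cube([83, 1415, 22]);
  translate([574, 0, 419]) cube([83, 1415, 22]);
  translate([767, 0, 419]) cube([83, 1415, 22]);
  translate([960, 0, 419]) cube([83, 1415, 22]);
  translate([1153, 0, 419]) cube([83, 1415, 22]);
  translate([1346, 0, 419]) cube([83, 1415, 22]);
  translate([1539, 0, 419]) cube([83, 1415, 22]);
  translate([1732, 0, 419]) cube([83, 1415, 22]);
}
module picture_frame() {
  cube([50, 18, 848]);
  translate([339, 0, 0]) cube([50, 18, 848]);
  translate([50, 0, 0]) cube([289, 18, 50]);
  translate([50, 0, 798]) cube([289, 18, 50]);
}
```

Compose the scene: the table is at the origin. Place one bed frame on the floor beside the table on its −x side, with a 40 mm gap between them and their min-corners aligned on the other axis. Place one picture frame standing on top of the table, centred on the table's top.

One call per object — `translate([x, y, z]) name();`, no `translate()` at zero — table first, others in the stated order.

table();
translate([-2048, 0, 0]) bed_frame();
translate([488, 489, 771]) picture_frame();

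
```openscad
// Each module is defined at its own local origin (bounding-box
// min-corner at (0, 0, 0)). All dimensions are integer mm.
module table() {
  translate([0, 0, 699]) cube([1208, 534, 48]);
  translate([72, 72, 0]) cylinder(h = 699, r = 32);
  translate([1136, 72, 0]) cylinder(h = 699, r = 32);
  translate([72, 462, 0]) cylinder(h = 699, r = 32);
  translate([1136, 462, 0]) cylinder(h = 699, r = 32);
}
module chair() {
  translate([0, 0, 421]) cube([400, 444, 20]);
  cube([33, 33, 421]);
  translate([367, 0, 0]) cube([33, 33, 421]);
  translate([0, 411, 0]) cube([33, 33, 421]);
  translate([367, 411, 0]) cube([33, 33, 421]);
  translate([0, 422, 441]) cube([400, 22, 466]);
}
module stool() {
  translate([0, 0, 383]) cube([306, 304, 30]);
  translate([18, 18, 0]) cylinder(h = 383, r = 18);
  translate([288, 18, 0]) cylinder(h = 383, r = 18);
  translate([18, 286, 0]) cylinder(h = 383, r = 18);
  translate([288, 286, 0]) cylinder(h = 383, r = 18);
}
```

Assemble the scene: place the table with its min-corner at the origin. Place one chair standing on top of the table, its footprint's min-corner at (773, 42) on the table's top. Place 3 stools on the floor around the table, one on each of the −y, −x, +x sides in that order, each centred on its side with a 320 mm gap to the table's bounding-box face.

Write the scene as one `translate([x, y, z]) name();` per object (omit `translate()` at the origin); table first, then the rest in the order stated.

table();
translate([773, 42, 747]) chair();
translate([451, -624, 0]) stool();
translate([-626, 115, 0]) stool();
translate([1528, 115, 0]) stool();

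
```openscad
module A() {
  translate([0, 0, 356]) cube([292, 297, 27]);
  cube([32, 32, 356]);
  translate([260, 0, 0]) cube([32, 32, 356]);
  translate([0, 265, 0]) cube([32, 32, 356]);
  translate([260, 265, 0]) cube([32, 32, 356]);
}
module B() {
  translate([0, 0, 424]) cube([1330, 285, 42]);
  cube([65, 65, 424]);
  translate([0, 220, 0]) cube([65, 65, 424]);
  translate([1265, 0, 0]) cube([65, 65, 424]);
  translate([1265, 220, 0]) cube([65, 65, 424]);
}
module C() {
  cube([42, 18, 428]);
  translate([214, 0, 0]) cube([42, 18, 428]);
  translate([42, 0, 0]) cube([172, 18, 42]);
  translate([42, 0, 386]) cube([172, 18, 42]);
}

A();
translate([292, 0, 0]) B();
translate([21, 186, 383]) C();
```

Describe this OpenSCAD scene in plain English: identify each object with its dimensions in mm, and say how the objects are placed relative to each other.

A is a simple wooden stool: a rectangular seat 292 mm (x) by 297 mm (y), 27 mm thick, top face at z = 383 mm, on four square legs, each 32×32 mm in cross-section. The legs rest on z = 0, each flush with a corner of the seat.

B is a bench: a 1330×285 mm seat slab, 42 mm thick, top at z = 466 mm, on four 65×65 mm square legs flush with the seat corners and standing on z = 0.

C is a picture frame with a 172×344 mm rectangular opening (x by z) and a uniform 42 mm border on every side. Frame depth is 18 mm along y. It is built from two vertical stiles running the full outside height and two horizontal rails spanning the gap between the stiles.

The bench is against the stool's +x side, with their −y faces flush. The picture frame is on top of the stool.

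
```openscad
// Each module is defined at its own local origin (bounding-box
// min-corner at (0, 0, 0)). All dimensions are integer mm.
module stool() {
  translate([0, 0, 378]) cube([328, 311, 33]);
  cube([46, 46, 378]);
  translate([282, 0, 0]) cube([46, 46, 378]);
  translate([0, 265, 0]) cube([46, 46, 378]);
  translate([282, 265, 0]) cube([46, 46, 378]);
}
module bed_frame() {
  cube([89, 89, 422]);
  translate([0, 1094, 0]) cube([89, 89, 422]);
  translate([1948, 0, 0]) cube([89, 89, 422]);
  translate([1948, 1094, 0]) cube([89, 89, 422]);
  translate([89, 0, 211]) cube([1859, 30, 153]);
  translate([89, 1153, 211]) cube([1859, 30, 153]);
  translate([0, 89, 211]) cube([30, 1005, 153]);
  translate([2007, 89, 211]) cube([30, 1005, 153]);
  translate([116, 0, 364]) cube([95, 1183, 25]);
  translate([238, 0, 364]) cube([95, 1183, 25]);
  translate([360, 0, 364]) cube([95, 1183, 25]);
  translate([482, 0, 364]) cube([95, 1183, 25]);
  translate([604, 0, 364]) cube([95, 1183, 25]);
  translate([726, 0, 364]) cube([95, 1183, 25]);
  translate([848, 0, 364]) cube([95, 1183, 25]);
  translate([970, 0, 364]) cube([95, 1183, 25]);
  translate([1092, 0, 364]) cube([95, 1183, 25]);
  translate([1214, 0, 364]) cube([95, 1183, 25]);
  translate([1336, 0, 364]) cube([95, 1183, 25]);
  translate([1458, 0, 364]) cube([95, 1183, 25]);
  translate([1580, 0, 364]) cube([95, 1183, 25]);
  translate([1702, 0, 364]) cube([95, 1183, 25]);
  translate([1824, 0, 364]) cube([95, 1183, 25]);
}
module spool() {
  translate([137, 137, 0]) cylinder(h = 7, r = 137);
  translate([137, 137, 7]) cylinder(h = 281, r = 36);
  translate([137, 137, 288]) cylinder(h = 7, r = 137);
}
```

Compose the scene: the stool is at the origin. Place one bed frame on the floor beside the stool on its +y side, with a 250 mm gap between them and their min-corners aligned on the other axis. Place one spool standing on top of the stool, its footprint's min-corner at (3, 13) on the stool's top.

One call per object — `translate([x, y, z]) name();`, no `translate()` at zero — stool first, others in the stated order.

stool();
translate([0, 561, 0]) bed_frame();
translate([3, 13, 411]) spool();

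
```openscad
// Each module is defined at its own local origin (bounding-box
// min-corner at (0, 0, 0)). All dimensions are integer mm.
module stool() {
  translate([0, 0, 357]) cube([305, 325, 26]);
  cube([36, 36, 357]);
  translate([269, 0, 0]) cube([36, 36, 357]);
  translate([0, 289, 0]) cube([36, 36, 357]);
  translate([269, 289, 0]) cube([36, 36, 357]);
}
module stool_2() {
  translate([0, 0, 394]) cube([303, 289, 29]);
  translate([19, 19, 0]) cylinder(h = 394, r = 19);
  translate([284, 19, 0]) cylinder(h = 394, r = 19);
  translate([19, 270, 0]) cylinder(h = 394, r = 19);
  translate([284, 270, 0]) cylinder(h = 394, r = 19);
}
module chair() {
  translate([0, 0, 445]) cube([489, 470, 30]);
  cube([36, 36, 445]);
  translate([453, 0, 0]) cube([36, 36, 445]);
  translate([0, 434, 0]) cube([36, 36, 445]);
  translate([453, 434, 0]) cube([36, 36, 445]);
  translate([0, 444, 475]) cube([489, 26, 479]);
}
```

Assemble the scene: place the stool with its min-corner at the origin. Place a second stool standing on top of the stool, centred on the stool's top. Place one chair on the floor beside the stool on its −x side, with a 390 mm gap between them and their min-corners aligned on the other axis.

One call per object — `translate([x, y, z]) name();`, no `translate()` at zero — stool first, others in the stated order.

stool();
translate([1, 18, 383]) stool_2();
translate([-879, 0, 0]) chair();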